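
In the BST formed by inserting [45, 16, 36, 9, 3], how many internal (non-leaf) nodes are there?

Tree built from: [45, 16, 36, 9, 3]
Tree (level-order array): [45, 16, None, 9, 36, 3]
Rule: An internal node has at least one child.
Per-node child counts:
  node 45: 1 child(ren)
  node 16: 2 child(ren)
  node 9: 1 child(ren)
  node 3: 0 child(ren)
  node 36: 0 child(ren)
Matching nodes: [45, 16, 9]
Count of internal (non-leaf) nodes: 3


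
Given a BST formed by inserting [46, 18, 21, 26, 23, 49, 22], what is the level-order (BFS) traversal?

Tree insertion order: [46, 18, 21, 26, 23, 49, 22]
Tree (level-order array): [46, 18, 49, None, 21, None, None, None, 26, 23, None, 22]
BFS from the root, enqueuing left then right child of each popped node:
  queue [46] -> pop 46, enqueue [18, 49], visited so far: [46]
  queue [18, 49] -> pop 18, enqueue [21], visited so far: [46, 18]
  queue [49, 21] -> pop 49, enqueue [none], visited so far: [46, 18, 49]
  queue [21] -> pop 21, enqueue [26], visited so far: [46, 18, 49, 21]
  queue [26] -> pop 26, enqueue [23], visited so far: [46, 18, 49, 21, 26]
  queue [23] -> pop 23, enqueue [22], visited so far: [46, 18, 49, 21, 26, 23]
  queue [22] -> pop 22, enqueue [none], visited so far: [46, 18, 49, 21, 26, 23, 22]
Result: [46, 18, 49, 21, 26, 23, 22]


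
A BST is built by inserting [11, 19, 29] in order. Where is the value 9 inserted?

Starting tree (level order): [11, None, 19, None, 29]
Insertion path: 11
Result: insert 9 as left child of 11
Final tree (level order): [11, 9, 19, None, None, None, 29]


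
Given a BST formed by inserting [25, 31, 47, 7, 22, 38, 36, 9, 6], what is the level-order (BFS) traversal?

Tree insertion order: [25, 31, 47, 7, 22, 38, 36, 9, 6]
Tree (level-order array): [25, 7, 31, 6, 22, None, 47, None, None, 9, None, 38, None, None, None, 36]
BFS from the root, enqueuing left then right child of each popped node:
  queue [25] -> pop 25, enqueue [7, 31], visited so far: [25]
  queue [7, 31] -> pop 7, enqueue [6, 22], visited so far: [25, 7]
  queue [31, 6, 22] -> pop 31, enqueue [47], visited so far: [25, 7, 31]
  queue [6, 22, 47] -> pop 6, enqueue [none], visited so far: [25, 7, 31, 6]
  queue [22, 47] -> pop 22, enqueue [9], visited so far: [25, 7, 31, 6, 22]
  queue [47, 9] -> pop 47, enqueue [38], visited so far: [25, 7, 31, 6, 22, 47]
  queue [9, 38] -> pop 9, enqueue [none], visited so far: [25, 7, 31, 6, 22, 47, 9]
  queue [38] -> pop 38, enqueue [36], visited so far: [25, 7, 31, 6, 22, 47, 9, 38]
  queue [36] -> pop 36, enqueue [none], visited so far: [25, 7, 31, 6, 22, 47, 9, 38, 36]
Result: [25, 7, 31, 6, 22, 47, 9, 38, 36]


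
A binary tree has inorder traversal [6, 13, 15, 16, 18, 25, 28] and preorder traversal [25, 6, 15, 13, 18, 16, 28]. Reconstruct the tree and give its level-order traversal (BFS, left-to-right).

Inorder:  [6, 13, 15, 16, 18, 25, 28]
Preorder: [25, 6, 15, 13, 18, 16, 28]
Algorithm: preorder visits root first, so consume preorder in order;
for each root, split the current inorder slice at that value into
left-subtree inorder and right-subtree inorder, then recurse.
Recursive splits:
  root=25; inorder splits into left=[6, 13, 15, 16, 18], right=[28]
  root=6; inorder splits into left=[], right=[13, 15, 16, 18]
  root=15; inorder splits into left=[13], right=[16, 18]
  root=13; inorder splits into left=[], right=[]
  root=18; inorder splits into left=[16], right=[]
  root=16; inorder splits into left=[], right=[]
  root=28; inorder splits into left=[], right=[]
Reconstructed level-order: [25, 6, 28, 15, 13, 18, 16]


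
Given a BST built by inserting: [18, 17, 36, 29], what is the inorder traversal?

Tree insertion order: [18, 17, 36, 29]
Tree (level-order array): [18, 17, 36, None, None, 29]
Inorder traversal: [17, 18, 29, 36]


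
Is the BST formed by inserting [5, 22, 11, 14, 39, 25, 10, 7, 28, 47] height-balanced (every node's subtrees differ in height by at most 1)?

Tree (level-order array): [5, None, 22, 11, 39, 10, 14, 25, 47, 7, None, None, None, None, 28]
Definition: a tree is height-balanced if, at every node, |h(left) - h(right)| <= 1 (empty subtree has height -1).
Bottom-up per-node check:
  node 7: h_left=-1, h_right=-1, diff=0 [OK], height=0
  node 10: h_left=0, h_right=-1, diff=1 [OK], height=1
  node 14: h_left=-1, h_right=-1, diff=0 [OK], height=0
  node 11: h_left=1, h_right=0, diff=1 [OK], height=2
  node 28: h_left=-1, h_right=-1, diff=0 [OK], height=0
  node 25: h_left=-1, h_right=0, diff=1 [OK], height=1
  node 47: h_left=-1, h_right=-1, diff=0 [OK], height=0
  node 39: h_left=1, h_right=0, diff=1 [OK], height=2
  node 22: h_left=2, h_right=2, diff=0 [OK], height=3
  node 5: h_left=-1, h_right=3, diff=4 [FAIL (|-1-3|=4 > 1)], height=4
Node 5 violates the condition: |-1 - 3| = 4 > 1.
Result: Not balanced


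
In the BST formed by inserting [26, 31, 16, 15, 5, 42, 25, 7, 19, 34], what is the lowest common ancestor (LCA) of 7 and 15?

Tree insertion order: [26, 31, 16, 15, 5, 42, 25, 7, 19, 34]
Tree (level-order array): [26, 16, 31, 15, 25, None, 42, 5, None, 19, None, 34, None, None, 7]
In a BST, the LCA of p=7, q=15 is the first node v on the
root-to-leaf path with p <= v <= q (go left if both < v, right if both > v).
Walk from root:
  at 26: both 7 and 15 < 26, go left
  at 16: both 7 and 15 < 16, go left
  at 15: 7 <= 15 <= 15, this is the LCA
LCA = 15


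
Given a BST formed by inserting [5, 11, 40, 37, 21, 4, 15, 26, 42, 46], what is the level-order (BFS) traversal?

Tree insertion order: [5, 11, 40, 37, 21, 4, 15, 26, 42, 46]
Tree (level-order array): [5, 4, 11, None, None, None, 40, 37, 42, 21, None, None, 46, 15, 26]
BFS from the root, enqueuing left then right child of each popped node:
  queue [5] -> pop 5, enqueue [4, 11], visited so far: [5]
  queue [4, 11] -> pop 4, enqueue [none], visited so far: [5, 4]
  queue [11] -> pop 11, enqueue [40], visited so far: [5, 4, 11]
  queue [40] -> pop 40, enqueue [37, 42], visited so far: [5, 4, 11, 40]
  queue [37, 42] -> pop 37, enqueue [21], visited so far: [5, 4, 11, 40, 37]
  queue [42, 21] -> pop 42, enqueue [46], visited so far: [5, 4, 11, 40, 37, 42]
  queue [21, 46] -> pop 21, enqueue [15, 26], visited so far: [5, 4, 11, 40, 37, 42, 21]
  queue [46, 15, 26] -> pop 46, enqueue [none], visited so far: [5, 4, 11, 40, 37, 42, 21, 46]
  queue [15, 26] -> pop 15, enqueue [none], visited so far: [5, 4, 11, 40, 37, 42, 21, 46, 15]
  queue [26] -> pop 26, enqueue [none], visited so far: [5, 4, 11, 40, 37, 42, 21, 46, 15, 26]
Result: [5, 4, 11, 40, 37, 42, 21, 46, 15, 26]


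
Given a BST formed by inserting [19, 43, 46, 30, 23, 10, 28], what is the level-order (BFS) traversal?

Tree insertion order: [19, 43, 46, 30, 23, 10, 28]
Tree (level-order array): [19, 10, 43, None, None, 30, 46, 23, None, None, None, None, 28]
BFS from the root, enqueuing left then right child of each popped node:
  queue [19] -> pop 19, enqueue [10, 43], visited so far: [19]
  queue [10, 43] -> pop 10, enqueue [none], visited so far: [19, 10]
  queue [43] -> pop 43, enqueue [30, 46], visited so far: [19, 10, 43]
  queue [30, 46] -> pop 30, enqueue [23], visited so far: [19, 10, 43, 30]
  queue [46, 23] -> pop 46, enqueue [none], visited so far: [19, 10, 43, 30, 46]
  queue [23] -> pop 23, enqueue [28], visited so far: [19, 10, 43, 30, 46, 23]
  queue [28] -> pop 28, enqueue [none], visited so far: [19, 10, 43, 30, 46, 23, 28]
Result: [19, 10, 43, 30, 46, 23, 28]


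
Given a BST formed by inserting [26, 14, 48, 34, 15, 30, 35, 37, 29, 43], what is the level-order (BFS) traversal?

Tree insertion order: [26, 14, 48, 34, 15, 30, 35, 37, 29, 43]
Tree (level-order array): [26, 14, 48, None, 15, 34, None, None, None, 30, 35, 29, None, None, 37, None, None, None, 43]
BFS from the root, enqueuing left then right child of each popped node:
  queue [26] -> pop 26, enqueue [14, 48], visited so far: [26]
  queue [14, 48] -> pop 14, enqueue [15], visited so far: [26, 14]
  queue [48, 15] -> pop 48, enqueue [34], visited so far: [26, 14, 48]
  queue [15, 34] -> pop 15, enqueue [none], visited so far: [26, 14, 48, 15]
  queue [34] -> pop 34, enqueue [30, 35], visited so far: [26, 14, 48, 15, 34]
  queue [30, 35] -> pop 30, enqueue [29], visited so far: [26, 14, 48, 15, 34, 30]
  queue [35, 29] -> pop 35, enqueue [37], visited so far: [26, 14, 48, 15, 34, 30, 35]
  queue [29, 37] -> pop 29, enqueue [none], visited so far: [26, 14, 48, 15, 34, 30, 35, 29]
  queue [37] -> pop 37, enqueue [43], visited so far: [26, 14, 48, 15, 34, 30, 35, 29, 37]
  queue [43] -> pop 43, enqueue [none], visited so far: [26, 14, 48, 15, 34, 30, 35, 29, 37, 43]
Result: [26, 14, 48, 15, 34, 30, 35, 29, 37, 43]


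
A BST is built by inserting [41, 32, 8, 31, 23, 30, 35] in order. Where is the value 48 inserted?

Starting tree (level order): [41, 32, None, 8, 35, None, 31, None, None, 23, None, None, 30]
Insertion path: 41
Result: insert 48 as right child of 41
Final tree (level order): [41, 32, 48, 8, 35, None, None, None, 31, None, None, 23, None, None, 30]


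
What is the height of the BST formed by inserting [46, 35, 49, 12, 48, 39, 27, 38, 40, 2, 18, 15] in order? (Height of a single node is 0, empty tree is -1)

Insertion order: [46, 35, 49, 12, 48, 39, 27, 38, 40, 2, 18, 15]
Tree (level-order array): [46, 35, 49, 12, 39, 48, None, 2, 27, 38, 40, None, None, None, None, 18, None, None, None, None, None, 15]
Compute height bottom-up (empty subtree = -1):
  height(2) = 1 + max(-1, -1) = 0
  height(15) = 1 + max(-1, -1) = 0
  height(18) = 1 + max(0, -1) = 1
  height(27) = 1 + max(1, -1) = 2
  height(12) = 1 + max(0, 2) = 3
  height(38) = 1 + max(-1, -1) = 0
  height(40) = 1 + max(-1, -1) = 0
  height(39) = 1 + max(0, 0) = 1
  height(35) = 1 + max(3, 1) = 4
  height(48) = 1 + max(-1, -1) = 0
  height(49) = 1 + max(0, -1) = 1
  height(46) = 1 + max(4, 1) = 5
Height = 5


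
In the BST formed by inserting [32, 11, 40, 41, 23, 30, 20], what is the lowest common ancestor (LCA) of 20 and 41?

Tree insertion order: [32, 11, 40, 41, 23, 30, 20]
Tree (level-order array): [32, 11, 40, None, 23, None, 41, 20, 30]
In a BST, the LCA of p=20, q=41 is the first node v on the
root-to-leaf path with p <= v <= q (go left if both < v, right if both > v).
Walk from root:
  at 32: 20 <= 32 <= 41, this is the LCA
LCA = 32


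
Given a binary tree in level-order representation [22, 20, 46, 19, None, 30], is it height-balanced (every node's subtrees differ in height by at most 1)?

Tree (level-order array): [22, 20, 46, 19, None, 30]
Definition: a tree is height-balanced if, at every node, |h(left) - h(right)| <= 1 (empty subtree has height -1).
Bottom-up per-node check:
  node 19: h_left=-1, h_right=-1, diff=0 [OK], height=0
  node 20: h_left=0, h_right=-1, diff=1 [OK], height=1
  node 30: h_left=-1, h_right=-1, diff=0 [OK], height=0
  node 46: h_left=0, h_right=-1, diff=1 [OK], height=1
  node 22: h_left=1, h_right=1, diff=0 [OK], height=2
All nodes satisfy the balance condition.
Result: Balanced


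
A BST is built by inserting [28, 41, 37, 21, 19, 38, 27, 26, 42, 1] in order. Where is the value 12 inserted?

Starting tree (level order): [28, 21, 41, 19, 27, 37, 42, 1, None, 26, None, None, 38]
Insertion path: 28 -> 21 -> 19 -> 1
Result: insert 12 as right child of 1
Final tree (level order): [28, 21, 41, 19, 27, 37, 42, 1, None, 26, None, None, 38, None, None, None, 12]


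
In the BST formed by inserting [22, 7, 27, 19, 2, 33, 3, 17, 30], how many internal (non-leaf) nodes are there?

Tree built from: [22, 7, 27, 19, 2, 33, 3, 17, 30]
Tree (level-order array): [22, 7, 27, 2, 19, None, 33, None, 3, 17, None, 30]
Rule: An internal node has at least one child.
Per-node child counts:
  node 22: 2 child(ren)
  node 7: 2 child(ren)
  node 2: 1 child(ren)
  node 3: 0 child(ren)
  node 19: 1 child(ren)
  node 17: 0 child(ren)
  node 27: 1 child(ren)
  node 33: 1 child(ren)
  node 30: 0 child(ren)
Matching nodes: [22, 7, 2, 19, 27, 33]
Count of internal (non-leaf) nodes: 6


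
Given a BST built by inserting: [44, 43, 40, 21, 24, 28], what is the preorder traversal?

Tree insertion order: [44, 43, 40, 21, 24, 28]
Tree (level-order array): [44, 43, None, 40, None, 21, None, None, 24, None, 28]
Preorder traversal: [44, 43, 40, 21, 24, 28]


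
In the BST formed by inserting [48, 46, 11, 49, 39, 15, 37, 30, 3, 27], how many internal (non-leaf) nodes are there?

Tree built from: [48, 46, 11, 49, 39, 15, 37, 30, 3, 27]
Tree (level-order array): [48, 46, 49, 11, None, None, None, 3, 39, None, None, 15, None, None, 37, 30, None, 27]
Rule: An internal node has at least one child.
Per-node child counts:
  node 48: 2 child(ren)
  node 46: 1 child(ren)
  node 11: 2 child(ren)
  node 3: 0 child(ren)
  node 39: 1 child(ren)
  node 15: 1 child(ren)
  node 37: 1 child(ren)
  node 30: 1 child(ren)
  node 27: 0 child(ren)
  node 49: 0 child(ren)
Matching nodes: [48, 46, 11, 39, 15, 37, 30]
Count of internal (non-leaf) nodes: 7


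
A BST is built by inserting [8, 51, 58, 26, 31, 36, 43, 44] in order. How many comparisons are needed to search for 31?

Search path for 31: 8 -> 51 -> 26 -> 31
Found: True
Comparisons: 4


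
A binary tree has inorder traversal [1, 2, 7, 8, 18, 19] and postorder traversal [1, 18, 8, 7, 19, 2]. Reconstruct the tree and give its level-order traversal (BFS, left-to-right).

Inorder:   [1, 2, 7, 8, 18, 19]
Postorder: [1, 18, 8, 7, 19, 2]
Algorithm: postorder visits root last, so walk postorder right-to-left;
each value is the root of the current inorder slice — split it at that
value, recurse on the right subtree first, then the left.
Recursive splits:
  root=2; inorder splits into left=[1], right=[7, 8, 18, 19]
  root=19; inorder splits into left=[7, 8, 18], right=[]
  root=7; inorder splits into left=[], right=[8, 18]
  root=8; inorder splits into left=[], right=[18]
  root=18; inorder splits into left=[], right=[]
  root=1; inorder splits into left=[], right=[]
Reconstructed level-order: [2, 1, 19, 7, 8, 18]


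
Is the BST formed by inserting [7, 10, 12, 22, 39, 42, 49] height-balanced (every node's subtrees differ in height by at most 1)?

Tree (level-order array): [7, None, 10, None, 12, None, 22, None, 39, None, 42, None, 49]
Definition: a tree is height-balanced if, at every node, |h(left) - h(right)| <= 1 (empty subtree has height -1).
Bottom-up per-node check:
  node 49: h_left=-1, h_right=-1, diff=0 [OK], height=0
  node 42: h_left=-1, h_right=0, diff=1 [OK], height=1
  node 39: h_left=-1, h_right=1, diff=2 [FAIL (|-1-1|=2 > 1)], height=2
  node 22: h_left=-1, h_right=2, diff=3 [FAIL (|-1-2|=3 > 1)], height=3
  node 12: h_left=-1, h_right=3, diff=4 [FAIL (|-1-3|=4 > 1)], height=4
  node 10: h_left=-1, h_right=4, diff=5 [FAIL (|-1-4|=5 > 1)], height=5
  node 7: h_left=-1, h_right=5, diff=6 [FAIL (|-1-5|=6 > 1)], height=6
Node 39 violates the condition: |-1 - 1| = 2 > 1.
Result: Not balanced


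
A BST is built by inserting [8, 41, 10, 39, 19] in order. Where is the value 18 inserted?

Starting tree (level order): [8, None, 41, 10, None, None, 39, 19]
Insertion path: 8 -> 41 -> 10 -> 39 -> 19
Result: insert 18 as left child of 19
Final tree (level order): [8, None, 41, 10, None, None, 39, 19, None, 18]


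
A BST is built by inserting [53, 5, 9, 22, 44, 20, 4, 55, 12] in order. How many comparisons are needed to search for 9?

Search path for 9: 53 -> 5 -> 9
Found: True
Comparisons: 3


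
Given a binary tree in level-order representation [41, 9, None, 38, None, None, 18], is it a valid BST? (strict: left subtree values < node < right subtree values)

Level-order array: [41, 9, None, 38, None, None, 18]
Validate using subtree bounds (lo, hi): at each node, require lo < value < hi,
then recurse left with hi=value and right with lo=value.
Preorder trace (stopping at first violation):
  at node 41 with bounds (-inf, +inf): OK
  at node 9 with bounds (-inf, 41): OK
  at node 38 with bounds (-inf, 9): VIOLATION
Node 38 violates its bound: not (-inf < 38 < 9).
Result: Not a valid BST


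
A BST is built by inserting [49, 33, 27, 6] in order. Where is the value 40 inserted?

Starting tree (level order): [49, 33, None, 27, None, 6]
Insertion path: 49 -> 33
Result: insert 40 as right child of 33
Final tree (level order): [49, 33, None, 27, 40, 6]


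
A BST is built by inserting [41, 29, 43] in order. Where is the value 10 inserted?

Starting tree (level order): [41, 29, 43]
Insertion path: 41 -> 29
Result: insert 10 as left child of 29
Final tree (level order): [41, 29, 43, 10]


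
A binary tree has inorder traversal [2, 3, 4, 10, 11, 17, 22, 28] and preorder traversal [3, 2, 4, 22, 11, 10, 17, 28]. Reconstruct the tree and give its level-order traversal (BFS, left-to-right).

Inorder:  [2, 3, 4, 10, 11, 17, 22, 28]
Preorder: [3, 2, 4, 22, 11, 10, 17, 28]
Algorithm: preorder visits root first, so consume preorder in order;
for each root, split the current inorder slice at that value into
left-subtree inorder and right-subtree inorder, then recurse.
Recursive splits:
  root=3; inorder splits into left=[2], right=[4, 10, 11, 17, 22, 28]
  root=2; inorder splits into left=[], right=[]
  root=4; inorder splits into left=[], right=[10, 11, 17, 22, 28]
  root=22; inorder splits into left=[10, 11, 17], right=[28]
  root=11; inorder splits into left=[10], right=[17]
  root=10; inorder splits into left=[], right=[]
  root=17; inorder splits into left=[], right=[]
  root=28; inorder splits into left=[], right=[]
Reconstructed level-order: [3, 2, 4, 22, 11, 28, 10, 17]


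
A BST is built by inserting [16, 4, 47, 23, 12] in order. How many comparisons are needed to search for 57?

Search path for 57: 16 -> 47
Found: False
Comparisons: 2


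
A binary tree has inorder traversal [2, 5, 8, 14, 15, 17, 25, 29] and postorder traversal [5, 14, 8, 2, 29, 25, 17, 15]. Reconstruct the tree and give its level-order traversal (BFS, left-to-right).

Inorder:   [2, 5, 8, 14, 15, 17, 25, 29]
Postorder: [5, 14, 8, 2, 29, 25, 17, 15]
Algorithm: postorder visits root last, so walk postorder right-to-left;
each value is the root of the current inorder slice — split it at that
value, recurse on the right subtree first, then the left.
Recursive splits:
  root=15; inorder splits into left=[2, 5, 8, 14], right=[17, 25, 29]
  root=17; inorder splits into left=[], right=[25, 29]
  root=25; inorder splits into left=[], right=[29]
  root=29; inorder splits into left=[], right=[]
  root=2; inorder splits into left=[], right=[5, 8, 14]
  root=8; inorder splits into left=[5], right=[14]
  root=14; inorder splits into left=[], right=[]
  root=5; inorder splits into left=[], right=[]
Reconstructed level-order: [15, 2, 17, 8, 25, 5, 14, 29]


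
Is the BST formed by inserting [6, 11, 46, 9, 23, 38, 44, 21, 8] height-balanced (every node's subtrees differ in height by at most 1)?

Tree (level-order array): [6, None, 11, 9, 46, 8, None, 23, None, None, None, 21, 38, None, None, None, 44]
Definition: a tree is height-balanced if, at every node, |h(left) - h(right)| <= 1 (empty subtree has height -1).
Bottom-up per-node check:
  node 8: h_left=-1, h_right=-1, diff=0 [OK], height=0
  node 9: h_left=0, h_right=-1, diff=1 [OK], height=1
  node 21: h_left=-1, h_right=-1, diff=0 [OK], height=0
  node 44: h_left=-1, h_right=-1, diff=0 [OK], height=0
  node 38: h_left=-1, h_right=0, diff=1 [OK], height=1
  node 23: h_left=0, h_right=1, diff=1 [OK], height=2
  node 46: h_left=2, h_right=-1, diff=3 [FAIL (|2--1|=3 > 1)], height=3
  node 11: h_left=1, h_right=3, diff=2 [FAIL (|1-3|=2 > 1)], height=4
  node 6: h_left=-1, h_right=4, diff=5 [FAIL (|-1-4|=5 > 1)], height=5
Node 46 violates the condition: |2 - -1| = 3 > 1.
Result: Not balanced


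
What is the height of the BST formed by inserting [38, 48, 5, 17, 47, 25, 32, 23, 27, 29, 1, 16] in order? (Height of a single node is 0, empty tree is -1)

Insertion order: [38, 48, 5, 17, 47, 25, 32, 23, 27, 29, 1, 16]
Tree (level-order array): [38, 5, 48, 1, 17, 47, None, None, None, 16, 25, None, None, None, None, 23, 32, None, None, 27, None, None, 29]
Compute height bottom-up (empty subtree = -1):
  height(1) = 1 + max(-1, -1) = 0
  height(16) = 1 + max(-1, -1) = 0
  height(23) = 1 + max(-1, -1) = 0
  height(29) = 1 + max(-1, -1) = 0
  height(27) = 1 + max(-1, 0) = 1
  height(32) = 1 + max(1, -1) = 2
  height(25) = 1 + max(0, 2) = 3
  height(17) = 1 + max(0, 3) = 4
  height(5) = 1 + max(0, 4) = 5
  height(47) = 1 + max(-1, -1) = 0
  height(48) = 1 + max(0, -1) = 1
  height(38) = 1 + max(5, 1) = 6
Height = 6


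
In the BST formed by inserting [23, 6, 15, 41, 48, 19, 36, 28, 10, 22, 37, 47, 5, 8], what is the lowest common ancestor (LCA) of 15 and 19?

Tree insertion order: [23, 6, 15, 41, 48, 19, 36, 28, 10, 22, 37, 47, 5, 8]
Tree (level-order array): [23, 6, 41, 5, 15, 36, 48, None, None, 10, 19, 28, 37, 47, None, 8, None, None, 22]
In a BST, the LCA of p=15, q=19 is the first node v on the
root-to-leaf path with p <= v <= q (go left if both < v, right if both > v).
Walk from root:
  at 23: both 15 and 19 < 23, go left
  at 6: both 15 and 19 > 6, go right
  at 15: 15 <= 15 <= 19, this is the LCA
LCA = 15


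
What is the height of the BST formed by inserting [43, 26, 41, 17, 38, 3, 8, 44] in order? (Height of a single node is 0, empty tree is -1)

Insertion order: [43, 26, 41, 17, 38, 3, 8, 44]
Tree (level-order array): [43, 26, 44, 17, 41, None, None, 3, None, 38, None, None, 8]
Compute height bottom-up (empty subtree = -1):
  height(8) = 1 + max(-1, -1) = 0
  height(3) = 1 + max(-1, 0) = 1
  height(17) = 1 + max(1, -1) = 2
  height(38) = 1 + max(-1, -1) = 0
  height(41) = 1 + max(0, -1) = 1
  height(26) = 1 + max(2, 1) = 3
  height(44) = 1 + max(-1, -1) = 0
  height(43) = 1 + max(3, 0) = 4
Height = 4


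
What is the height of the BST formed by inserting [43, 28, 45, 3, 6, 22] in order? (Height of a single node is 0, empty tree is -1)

Insertion order: [43, 28, 45, 3, 6, 22]
Tree (level-order array): [43, 28, 45, 3, None, None, None, None, 6, None, 22]
Compute height bottom-up (empty subtree = -1):
  height(22) = 1 + max(-1, -1) = 0
  height(6) = 1 + max(-1, 0) = 1
  height(3) = 1 + max(-1, 1) = 2
  height(28) = 1 + max(2, -1) = 3
  height(45) = 1 + max(-1, -1) = 0
  height(43) = 1 + max(3, 0) = 4
Height = 4


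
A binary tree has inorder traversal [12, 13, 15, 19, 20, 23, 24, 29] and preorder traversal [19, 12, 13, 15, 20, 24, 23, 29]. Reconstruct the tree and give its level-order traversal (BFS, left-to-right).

Inorder:  [12, 13, 15, 19, 20, 23, 24, 29]
Preorder: [19, 12, 13, 15, 20, 24, 23, 29]
Algorithm: preorder visits root first, so consume preorder in order;
for each root, split the current inorder slice at that value into
left-subtree inorder and right-subtree inorder, then recurse.
Recursive splits:
  root=19; inorder splits into left=[12, 13, 15], right=[20, 23, 24, 29]
  root=12; inorder splits into left=[], right=[13, 15]
  root=13; inorder splits into left=[], right=[15]
  root=15; inorder splits into left=[], right=[]
  root=20; inorder splits into left=[], right=[23, 24, 29]
  root=24; inorder splits into left=[23], right=[29]
  root=23; inorder splits into left=[], right=[]
  root=29; inorder splits into left=[], right=[]
Reconstructed level-order: [19, 12, 20, 13, 24, 15, 23, 29]


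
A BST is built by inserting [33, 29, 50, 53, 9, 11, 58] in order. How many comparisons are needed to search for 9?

Search path for 9: 33 -> 29 -> 9
Found: True
Comparisons: 3


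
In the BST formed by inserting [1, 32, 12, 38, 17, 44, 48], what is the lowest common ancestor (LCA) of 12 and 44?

Tree insertion order: [1, 32, 12, 38, 17, 44, 48]
Tree (level-order array): [1, None, 32, 12, 38, None, 17, None, 44, None, None, None, 48]
In a BST, the LCA of p=12, q=44 is the first node v on the
root-to-leaf path with p <= v <= q (go left if both < v, right if both > v).
Walk from root:
  at 1: both 12 and 44 > 1, go right
  at 32: 12 <= 32 <= 44, this is the LCA
LCA = 32


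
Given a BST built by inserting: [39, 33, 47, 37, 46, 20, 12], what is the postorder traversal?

Tree insertion order: [39, 33, 47, 37, 46, 20, 12]
Tree (level-order array): [39, 33, 47, 20, 37, 46, None, 12]
Postorder traversal: [12, 20, 37, 33, 46, 47, 39]


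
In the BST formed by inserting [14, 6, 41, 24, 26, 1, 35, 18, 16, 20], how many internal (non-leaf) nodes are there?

Tree built from: [14, 6, 41, 24, 26, 1, 35, 18, 16, 20]
Tree (level-order array): [14, 6, 41, 1, None, 24, None, None, None, 18, 26, 16, 20, None, 35]
Rule: An internal node has at least one child.
Per-node child counts:
  node 14: 2 child(ren)
  node 6: 1 child(ren)
  node 1: 0 child(ren)
  node 41: 1 child(ren)
  node 24: 2 child(ren)
  node 18: 2 child(ren)
  node 16: 0 child(ren)
  node 20: 0 child(ren)
  node 26: 1 child(ren)
  node 35: 0 child(ren)
Matching nodes: [14, 6, 41, 24, 18, 26]
Count of internal (non-leaf) nodes: 6


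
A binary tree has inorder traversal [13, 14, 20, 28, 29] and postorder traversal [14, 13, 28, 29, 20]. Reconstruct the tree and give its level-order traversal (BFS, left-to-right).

Inorder:   [13, 14, 20, 28, 29]
Postorder: [14, 13, 28, 29, 20]
Algorithm: postorder visits root last, so walk postorder right-to-left;
each value is the root of the current inorder slice — split it at that
value, recurse on the right subtree first, then the left.
Recursive splits:
  root=20; inorder splits into left=[13, 14], right=[28, 29]
  root=29; inorder splits into left=[28], right=[]
  root=28; inorder splits into left=[], right=[]
  root=13; inorder splits into left=[], right=[14]
  root=14; inorder splits into left=[], right=[]
Reconstructed level-order: [20, 13, 29, 14, 28]


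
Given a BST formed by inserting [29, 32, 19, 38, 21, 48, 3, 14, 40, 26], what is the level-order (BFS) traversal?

Tree insertion order: [29, 32, 19, 38, 21, 48, 3, 14, 40, 26]
Tree (level-order array): [29, 19, 32, 3, 21, None, 38, None, 14, None, 26, None, 48, None, None, None, None, 40]
BFS from the root, enqueuing left then right child of each popped node:
  queue [29] -> pop 29, enqueue [19, 32], visited so far: [29]
  queue [19, 32] -> pop 19, enqueue [3, 21], visited so far: [29, 19]
  queue [32, 3, 21] -> pop 32, enqueue [38], visited so far: [29, 19, 32]
  queue [3, 21, 38] -> pop 3, enqueue [14], visited so far: [29, 19, 32, 3]
  queue [21, 38, 14] -> pop 21, enqueue [26], visited so far: [29, 19, 32, 3, 21]
  queue [38, 14, 26] -> pop 38, enqueue [48], visited so far: [29, 19, 32, 3, 21, 38]
  queue [14, 26, 48] -> pop 14, enqueue [none], visited so far: [29, 19, 32, 3, 21, 38, 14]
  queue [26, 48] -> pop 26, enqueue [none], visited so far: [29, 19, 32, 3, 21, 38, 14, 26]
  queue [48] -> pop 48, enqueue [40], visited so far: [29, 19, 32, 3, 21, 38, 14, 26, 48]
  queue [40] -> pop 40, enqueue [none], visited so far: [29, 19, 32, 3, 21, 38, 14, 26, 48, 40]
Result: [29, 19, 32, 3, 21, 38, 14, 26, 48, 40]


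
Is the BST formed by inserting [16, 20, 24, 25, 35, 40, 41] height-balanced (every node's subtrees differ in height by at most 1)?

Tree (level-order array): [16, None, 20, None, 24, None, 25, None, 35, None, 40, None, 41]
Definition: a tree is height-balanced if, at every node, |h(left) - h(right)| <= 1 (empty subtree has height -1).
Bottom-up per-node check:
  node 41: h_left=-1, h_right=-1, diff=0 [OK], height=0
  node 40: h_left=-1, h_right=0, diff=1 [OK], height=1
  node 35: h_left=-1, h_right=1, diff=2 [FAIL (|-1-1|=2 > 1)], height=2
  node 25: h_left=-1, h_right=2, diff=3 [FAIL (|-1-2|=3 > 1)], height=3
  node 24: h_left=-1, h_right=3, diff=4 [FAIL (|-1-3|=4 > 1)], height=4
  node 20: h_left=-1, h_right=4, diff=5 [FAIL (|-1-4|=5 > 1)], height=5
  node 16: h_left=-1, h_right=5, diff=6 [FAIL (|-1-5|=6 > 1)], height=6
Node 35 violates the condition: |-1 - 1| = 2 > 1.
Result: Not balanced


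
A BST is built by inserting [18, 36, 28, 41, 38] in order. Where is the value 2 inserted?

Starting tree (level order): [18, None, 36, 28, 41, None, None, 38]
Insertion path: 18
Result: insert 2 as left child of 18
Final tree (level order): [18, 2, 36, None, None, 28, 41, None, None, 38]


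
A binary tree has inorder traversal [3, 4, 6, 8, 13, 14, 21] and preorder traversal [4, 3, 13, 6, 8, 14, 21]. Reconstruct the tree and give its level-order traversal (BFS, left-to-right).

Inorder:  [3, 4, 6, 8, 13, 14, 21]
Preorder: [4, 3, 13, 6, 8, 14, 21]
Algorithm: preorder visits root first, so consume preorder in order;
for each root, split the current inorder slice at that value into
left-subtree inorder and right-subtree inorder, then recurse.
Recursive splits:
  root=4; inorder splits into left=[3], right=[6, 8, 13, 14, 21]
  root=3; inorder splits into left=[], right=[]
  root=13; inorder splits into left=[6, 8], right=[14, 21]
  root=6; inorder splits into left=[], right=[8]
  root=8; inorder splits into left=[], right=[]
  root=14; inorder splits into left=[], right=[21]
  root=21; inorder splits into left=[], right=[]
Reconstructed level-order: [4, 3, 13, 6, 14, 8, 21]


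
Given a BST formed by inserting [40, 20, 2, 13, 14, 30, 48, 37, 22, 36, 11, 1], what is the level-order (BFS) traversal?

Tree insertion order: [40, 20, 2, 13, 14, 30, 48, 37, 22, 36, 11, 1]
Tree (level-order array): [40, 20, 48, 2, 30, None, None, 1, 13, 22, 37, None, None, 11, 14, None, None, 36]
BFS from the root, enqueuing left then right child of each popped node:
  queue [40] -> pop 40, enqueue [20, 48], visited so far: [40]
  queue [20, 48] -> pop 20, enqueue [2, 30], visited so far: [40, 20]
  queue [48, 2, 30] -> pop 48, enqueue [none], visited so far: [40, 20, 48]
  queue [2, 30] -> pop 2, enqueue [1, 13], visited so far: [40, 20, 48, 2]
  queue [30, 1, 13] -> pop 30, enqueue [22, 37], visited so far: [40, 20, 48, 2, 30]
  queue [1, 13, 22, 37] -> pop 1, enqueue [none], visited so far: [40, 20, 48, 2, 30, 1]
  queue [13, 22, 37] -> pop 13, enqueue [11, 14], visited so far: [40, 20, 48, 2, 30, 1, 13]
  queue [22, 37, 11, 14] -> pop 22, enqueue [none], visited so far: [40, 20, 48, 2, 30, 1, 13, 22]
  queue [37, 11, 14] -> pop 37, enqueue [36], visited so far: [40, 20, 48, 2, 30, 1, 13, 22, 37]
  queue [11, 14, 36] -> pop 11, enqueue [none], visited so far: [40, 20, 48, 2, 30, 1, 13, 22, 37, 11]
  queue [14, 36] -> pop 14, enqueue [none], visited so far: [40, 20, 48, 2, 30, 1, 13, 22, 37, 11, 14]
  queue [36] -> pop 36, enqueue [none], visited so far: [40, 20, 48, 2, 30, 1, 13, 22, 37, 11, 14, 36]
Result: [40, 20, 48, 2, 30, 1, 13, 22, 37, 11, 14, 36]


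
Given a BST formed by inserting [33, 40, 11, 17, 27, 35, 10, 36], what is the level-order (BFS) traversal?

Tree insertion order: [33, 40, 11, 17, 27, 35, 10, 36]
Tree (level-order array): [33, 11, 40, 10, 17, 35, None, None, None, None, 27, None, 36]
BFS from the root, enqueuing left then right child of each popped node:
  queue [33] -> pop 33, enqueue [11, 40], visited so far: [33]
  queue [11, 40] -> pop 11, enqueue [10, 17], visited so far: [33, 11]
  queue [40, 10, 17] -> pop 40, enqueue [35], visited so far: [33, 11, 40]
  queue [10, 17, 35] -> pop 10, enqueue [none], visited so far: [33, 11, 40, 10]
  queue [17, 35] -> pop 17, enqueue [27], visited so far: [33, 11, 40, 10, 17]
  queue [35, 27] -> pop 35, enqueue [36], visited so far: [33, 11, 40, 10, 17, 35]
  queue [27, 36] -> pop 27, enqueue [none], visited so far: [33, 11, 40, 10, 17, 35, 27]
  queue [36] -> pop 36, enqueue [none], visited so far: [33, 11, 40, 10, 17, 35, 27, 36]
Result: [33, 11, 40, 10, 17, 35, 27, 36]


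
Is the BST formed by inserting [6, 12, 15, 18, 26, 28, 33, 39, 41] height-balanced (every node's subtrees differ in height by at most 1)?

Tree (level-order array): [6, None, 12, None, 15, None, 18, None, 26, None, 28, None, 33, None, 39, None, 41]
Definition: a tree is height-balanced if, at every node, |h(left) - h(right)| <= 1 (empty subtree has height -1).
Bottom-up per-node check:
  node 41: h_left=-1, h_right=-1, diff=0 [OK], height=0
  node 39: h_left=-1, h_right=0, diff=1 [OK], height=1
  node 33: h_left=-1, h_right=1, diff=2 [FAIL (|-1-1|=2 > 1)], height=2
  node 28: h_left=-1, h_right=2, diff=3 [FAIL (|-1-2|=3 > 1)], height=3
  node 26: h_left=-1, h_right=3, diff=4 [FAIL (|-1-3|=4 > 1)], height=4
  node 18: h_left=-1, h_right=4, diff=5 [FAIL (|-1-4|=5 > 1)], height=5
  node 15: h_left=-1, h_right=5, diff=6 [FAIL (|-1-5|=6 > 1)], height=6
  node 12: h_left=-1, h_right=6, diff=7 [FAIL (|-1-6|=7 > 1)], height=7
  node 6: h_left=-1, h_right=7, diff=8 [FAIL (|-1-7|=8 > 1)], height=8
Node 33 violates the condition: |-1 - 1| = 2 > 1.
Result: Not balanced


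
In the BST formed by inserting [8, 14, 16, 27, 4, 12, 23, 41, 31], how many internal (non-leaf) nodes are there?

Tree built from: [8, 14, 16, 27, 4, 12, 23, 41, 31]
Tree (level-order array): [8, 4, 14, None, None, 12, 16, None, None, None, 27, 23, 41, None, None, 31]
Rule: An internal node has at least one child.
Per-node child counts:
  node 8: 2 child(ren)
  node 4: 0 child(ren)
  node 14: 2 child(ren)
  node 12: 0 child(ren)
  node 16: 1 child(ren)
  node 27: 2 child(ren)
  node 23: 0 child(ren)
  node 41: 1 child(ren)
  node 31: 0 child(ren)
Matching nodes: [8, 14, 16, 27, 41]
Count of internal (non-leaf) nodes: 5


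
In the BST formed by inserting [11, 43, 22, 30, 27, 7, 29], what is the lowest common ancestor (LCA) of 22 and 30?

Tree insertion order: [11, 43, 22, 30, 27, 7, 29]
Tree (level-order array): [11, 7, 43, None, None, 22, None, None, 30, 27, None, None, 29]
In a BST, the LCA of p=22, q=30 is the first node v on the
root-to-leaf path with p <= v <= q (go left if both < v, right if both > v).
Walk from root:
  at 11: both 22 and 30 > 11, go right
  at 43: both 22 and 30 < 43, go left
  at 22: 22 <= 22 <= 30, this is the LCA
LCA = 22


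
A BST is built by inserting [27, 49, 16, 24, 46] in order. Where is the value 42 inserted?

Starting tree (level order): [27, 16, 49, None, 24, 46]
Insertion path: 27 -> 49 -> 46
Result: insert 42 as left child of 46
Final tree (level order): [27, 16, 49, None, 24, 46, None, None, None, 42]


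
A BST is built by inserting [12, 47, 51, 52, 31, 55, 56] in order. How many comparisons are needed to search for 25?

Search path for 25: 12 -> 47 -> 31
Found: False
Comparisons: 3


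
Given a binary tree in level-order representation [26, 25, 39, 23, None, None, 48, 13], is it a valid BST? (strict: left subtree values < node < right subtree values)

Level-order array: [26, 25, 39, 23, None, None, 48, 13]
Validate using subtree bounds (lo, hi): at each node, require lo < value < hi,
then recurse left with hi=value and right with lo=value.
Preorder trace (stopping at first violation):
  at node 26 with bounds (-inf, +inf): OK
  at node 25 with bounds (-inf, 26): OK
  at node 23 with bounds (-inf, 25): OK
  at node 13 with bounds (-inf, 23): OK
  at node 39 with bounds (26, +inf): OK
  at node 48 with bounds (39, +inf): OK
No violation found at any node.
Result: Valid BST


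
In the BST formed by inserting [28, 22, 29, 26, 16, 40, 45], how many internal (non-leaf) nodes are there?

Tree built from: [28, 22, 29, 26, 16, 40, 45]
Tree (level-order array): [28, 22, 29, 16, 26, None, 40, None, None, None, None, None, 45]
Rule: An internal node has at least one child.
Per-node child counts:
  node 28: 2 child(ren)
  node 22: 2 child(ren)
  node 16: 0 child(ren)
  node 26: 0 child(ren)
  node 29: 1 child(ren)
  node 40: 1 child(ren)
  node 45: 0 child(ren)
Matching nodes: [28, 22, 29, 40]
Count of internal (non-leaf) nodes: 4


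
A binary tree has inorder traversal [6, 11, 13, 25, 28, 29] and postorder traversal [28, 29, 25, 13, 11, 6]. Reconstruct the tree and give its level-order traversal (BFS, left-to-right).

Inorder:   [6, 11, 13, 25, 28, 29]
Postorder: [28, 29, 25, 13, 11, 6]
Algorithm: postorder visits root last, so walk postorder right-to-left;
each value is the root of the current inorder slice — split it at that
value, recurse on the right subtree first, then the left.
Recursive splits:
  root=6; inorder splits into left=[], right=[11, 13, 25, 28, 29]
  root=11; inorder splits into left=[], right=[13, 25, 28, 29]
  root=13; inorder splits into left=[], right=[25, 28, 29]
  root=25; inorder splits into left=[], right=[28, 29]
  root=29; inorder splits into left=[28], right=[]
  root=28; inorder splits into left=[], right=[]
Reconstructed level-order: [6, 11, 13, 25, 29, 28]


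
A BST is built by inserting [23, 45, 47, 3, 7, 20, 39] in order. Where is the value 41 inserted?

Starting tree (level order): [23, 3, 45, None, 7, 39, 47, None, 20]
Insertion path: 23 -> 45 -> 39
Result: insert 41 as right child of 39
Final tree (level order): [23, 3, 45, None, 7, 39, 47, None, 20, None, 41]


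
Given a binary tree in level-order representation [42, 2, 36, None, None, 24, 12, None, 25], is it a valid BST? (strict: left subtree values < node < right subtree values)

Level-order array: [42, 2, 36, None, None, 24, 12, None, 25]
Validate using subtree bounds (lo, hi): at each node, require lo < value < hi,
then recurse left with hi=value and right with lo=value.
Preorder trace (stopping at first violation):
  at node 42 with bounds (-inf, +inf): OK
  at node 2 with bounds (-inf, 42): OK
  at node 36 with bounds (42, +inf): VIOLATION
Node 36 violates its bound: not (42 < 36 < +inf).
Result: Not a valid BST


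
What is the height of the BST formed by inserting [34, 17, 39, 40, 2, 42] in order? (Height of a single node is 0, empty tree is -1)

Insertion order: [34, 17, 39, 40, 2, 42]
Tree (level-order array): [34, 17, 39, 2, None, None, 40, None, None, None, 42]
Compute height bottom-up (empty subtree = -1):
  height(2) = 1 + max(-1, -1) = 0
  height(17) = 1 + max(0, -1) = 1
  height(42) = 1 + max(-1, -1) = 0
  height(40) = 1 + max(-1, 0) = 1
  height(39) = 1 + max(-1, 1) = 2
  height(34) = 1 + max(1, 2) = 3
Height = 3


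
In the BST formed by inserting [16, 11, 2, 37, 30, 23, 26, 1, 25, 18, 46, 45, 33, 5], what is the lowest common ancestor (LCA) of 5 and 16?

Tree insertion order: [16, 11, 2, 37, 30, 23, 26, 1, 25, 18, 46, 45, 33, 5]
Tree (level-order array): [16, 11, 37, 2, None, 30, 46, 1, 5, 23, 33, 45, None, None, None, None, None, 18, 26, None, None, None, None, None, None, 25]
In a BST, the LCA of p=5, q=16 is the first node v on the
root-to-leaf path with p <= v <= q (go left if both < v, right if both > v).
Walk from root:
  at 16: 5 <= 16 <= 16, this is the LCA
LCA = 16


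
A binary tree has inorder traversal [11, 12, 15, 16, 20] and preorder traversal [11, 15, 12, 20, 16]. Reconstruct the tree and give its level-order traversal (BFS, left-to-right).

Inorder:  [11, 12, 15, 16, 20]
Preorder: [11, 15, 12, 20, 16]
Algorithm: preorder visits root first, so consume preorder in order;
for each root, split the current inorder slice at that value into
left-subtree inorder and right-subtree inorder, then recurse.
Recursive splits:
  root=11; inorder splits into left=[], right=[12, 15, 16, 20]
  root=15; inorder splits into left=[12], right=[16, 20]
  root=12; inorder splits into left=[], right=[]
  root=20; inorder splits into left=[16], right=[]
  root=16; inorder splits into left=[], right=[]
Reconstructed level-order: [11, 15, 12, 20, 16]


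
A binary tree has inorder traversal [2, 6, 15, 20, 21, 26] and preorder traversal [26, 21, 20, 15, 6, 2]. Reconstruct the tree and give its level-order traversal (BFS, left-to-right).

Inorder:  [2, 6, 15, 20, 21, 26]
Preorder: [26, 21, 20, 15, 6, 2]
Algorithm: preorder visits root first, so consume preorder in order;
for each root, split the current inorder slice at that value into
left-subtree inorder and right-subtree inorder, then recurse.
Recursive splits:
  root=26; inorder splits into left=[2, 6, 15, 20, 21], right=[]
  root=21; inorder splits into left=[2, 6, 15, 20], right=[]
  root=20; inorder splits into left=[2, 6, 15], right=[]
  root=15; inorder splits into left=[2, 6], right=[]
  root=6; inorder splits into left=[2], right=[]
  root=2; inorder splits into left=[], right=[]
Reconstructed level-order: [26, 21, 20, 15, 6, 2]


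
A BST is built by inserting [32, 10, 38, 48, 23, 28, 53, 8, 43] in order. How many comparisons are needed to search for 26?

Search path for 26: 32 -> 10 -> 23 -> 28
Found: False
Comparisons: 4
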